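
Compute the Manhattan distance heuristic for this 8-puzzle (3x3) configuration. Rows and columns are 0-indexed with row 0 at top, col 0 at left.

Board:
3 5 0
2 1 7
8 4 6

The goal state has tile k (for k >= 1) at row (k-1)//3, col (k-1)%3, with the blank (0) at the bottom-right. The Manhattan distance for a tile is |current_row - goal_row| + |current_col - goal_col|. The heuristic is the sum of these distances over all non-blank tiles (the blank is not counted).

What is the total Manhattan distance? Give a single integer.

Answer: 14

Derivation:
Tile 3: (0,0)->(0,2) = 2
Tile 5: (0,1)->(1,1) = 1
Tile 2: (1,0)->(0,1) = 2
Tile 1: (1,1)->(0,0) = 2
Tile 7: (1,2)->(2,0) = 3
Tile 8: (2,0)->(2,1) = 1
Tile 4: (2,1)->(1,0) = 2
Tile 6: (2,2)->(1,2) = 1
Sum: 2 + 1 + 2 + 2 + 3 + 1 + 2 + 1 = 14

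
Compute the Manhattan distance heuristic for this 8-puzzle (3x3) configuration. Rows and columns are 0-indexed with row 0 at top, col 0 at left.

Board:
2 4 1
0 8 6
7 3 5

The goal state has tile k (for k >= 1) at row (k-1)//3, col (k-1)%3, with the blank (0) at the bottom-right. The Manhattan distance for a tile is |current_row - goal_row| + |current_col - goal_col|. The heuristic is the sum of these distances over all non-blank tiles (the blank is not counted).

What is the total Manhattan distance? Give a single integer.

Answer: 11

Derivation:
Tile 2: at (0,0), goal (0,1), distance |0-0|+|0-1| = 1
Tile 4: at (0,1), goal (1,0), distance |0-1|+|1-0| = 2
Tile 1: at (0,2), goal (0,0), distance |0-0|+|2-0| = 2
Tile 8: at (1,1), goal (2,1), distance |1-2|+|1-1| = 1
Tile 6: at (1,2), goal (1,2), distance |1-1|+|2-2| = 0
Tile 7: at (2,0), goal (2,0), distance |2-2|+|0-0| = 0
Tile 3: at (2,1), goal (0,2), distance |2-0|+|1-2| = 3
Tile 5: at (2,2), goal (1,1), distance |2-1|+|2-1| = 2
Sum: 1 + 2 + 2 + 1 + 0 + 0 + 3 + 2 = 11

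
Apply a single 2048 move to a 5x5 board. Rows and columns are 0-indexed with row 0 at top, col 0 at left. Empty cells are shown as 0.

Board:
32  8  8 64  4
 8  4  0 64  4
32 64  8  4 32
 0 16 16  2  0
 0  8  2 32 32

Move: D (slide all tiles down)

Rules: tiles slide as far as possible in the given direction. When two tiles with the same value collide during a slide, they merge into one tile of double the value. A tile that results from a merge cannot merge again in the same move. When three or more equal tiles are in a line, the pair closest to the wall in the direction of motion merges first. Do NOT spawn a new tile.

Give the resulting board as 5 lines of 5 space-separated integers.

Answer:   0   8   0   0   0
  0   4   0 128   0
 32  64  16   4   0
  8  16  16   2   8
 32   8   2  32  64

Derivation:
Slide down:
col 0: [32, 8, 32, 0, 0] -> [0, 0, 32, 8, 32]
col 1: [8, 4, 64, 16, 8] -> [8, 4, 64, 16, 8]
col 2: [8, 0, 8, 16, 2] -> [0, 0, 16, 16, 2]
col 3: [64, 64, 4, 2, 32] -> [0, 128, 4, 2, 32]
col 4: [4, 4, 32, 0, 32] -> [0, 0, 0, 8, 64]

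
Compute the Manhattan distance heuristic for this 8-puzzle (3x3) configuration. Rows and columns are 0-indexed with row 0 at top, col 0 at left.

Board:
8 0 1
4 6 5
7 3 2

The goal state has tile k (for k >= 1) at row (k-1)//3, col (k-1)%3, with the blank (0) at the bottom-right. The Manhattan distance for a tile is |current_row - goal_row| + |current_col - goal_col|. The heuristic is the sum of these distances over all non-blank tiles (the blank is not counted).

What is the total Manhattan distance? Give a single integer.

Tile 8: at (0,0), goal (2,1), distance |0-2|+|0-1| = 3
Tile 1: at (0,2), goal (0,0), distance |0-0|+|2-0| = 2
Tile 4: at (1,0), goal (1,0), distance |1-1|+|0-0| = 0
Tile 6: at (1,1), goal (1,2), distance |1-1|+|1-2| = 1
Tile 5: at (1,2), goal (1,1), distance |1-1|+|2-1| = 1
Tile 7: at (2,0), goal (2,0), distance |2-2|+|0-0| = 0
Tile 3: at (2,1), goal (0,2), distance |2-0|+|1-2| = 3
Tile 2: at (2,2), goal (0,1), distance |2-0|+|2-1| = 3
Sum: 3 + 2 + 0 + 1 + 1 + 0 + 3 + 3 = 13

Answer: 13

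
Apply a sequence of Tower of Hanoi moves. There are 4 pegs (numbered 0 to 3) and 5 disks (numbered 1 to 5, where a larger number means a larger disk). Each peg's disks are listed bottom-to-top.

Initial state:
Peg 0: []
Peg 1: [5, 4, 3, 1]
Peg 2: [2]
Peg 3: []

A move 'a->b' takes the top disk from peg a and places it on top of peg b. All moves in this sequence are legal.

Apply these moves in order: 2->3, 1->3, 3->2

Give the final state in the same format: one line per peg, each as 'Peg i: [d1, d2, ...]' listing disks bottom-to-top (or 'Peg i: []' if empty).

After move 1 (2->3):
Peg 0: []
Peg 1: [5, 4, 3, 1]
Peg 2: []
Peg 3: [2]

After move 2 (1->3):
Peg 0: []
Peg 1: [5, 4, 3]
Peg 2: []
Peg 3: [2, 1]

After move 3 (3->2):
Peg 0: []
Peg 1: [5, 4, 3]
Peg 2: [1]
Peg 3: [2]

Answer: Peg 0: []
Peg 1: [5, 4, 3]
Peg 2: [1]
Peg 3: [2]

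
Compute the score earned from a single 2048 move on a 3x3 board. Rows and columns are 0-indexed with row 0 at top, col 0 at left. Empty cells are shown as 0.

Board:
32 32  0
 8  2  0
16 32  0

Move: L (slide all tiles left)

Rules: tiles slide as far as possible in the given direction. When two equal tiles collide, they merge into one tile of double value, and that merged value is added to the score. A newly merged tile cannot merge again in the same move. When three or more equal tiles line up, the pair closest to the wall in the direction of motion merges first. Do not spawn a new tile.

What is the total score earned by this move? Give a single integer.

Answer: 64

Derivation:
Slide left:
row 0: [32, 32, 0] -> [64, 0, 0]  score +64 (running 64)
row 1: [8, 2, 0] -> [8, 2, 0]  score +0 (running 64)
row 2: [16, 32, 0] -> [16, 32, 0]  score +0 (running 64)
Board after move:
64  0  0
 8  2  0
16 32  0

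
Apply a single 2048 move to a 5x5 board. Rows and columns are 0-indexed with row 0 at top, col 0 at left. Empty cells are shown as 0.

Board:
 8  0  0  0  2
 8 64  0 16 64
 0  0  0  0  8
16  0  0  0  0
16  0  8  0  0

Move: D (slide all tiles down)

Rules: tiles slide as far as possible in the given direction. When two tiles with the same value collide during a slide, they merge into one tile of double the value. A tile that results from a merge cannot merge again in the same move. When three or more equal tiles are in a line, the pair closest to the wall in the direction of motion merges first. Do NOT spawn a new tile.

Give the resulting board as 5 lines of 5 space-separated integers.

Slide down:
col 0: [8, 8, 0, 16, 16] -> [0, 0, 0, 16, 32]
col 1: [0, 64, 0, 0, 0] -> [0, 0, 0, 0, 64]
col 2: [0, 0, 0, 0, 8] -> [0, 0, 0, 0, 8]
col 3: [0, 16, 0, 0, 0] -> [0, 0, 0, 0, 16]
col 4: [2, 64, 8, 0, 0] -> [0, 0, 2, 64, 8]

Answer:  0  0  0  0  0
 0  0  0  0  0
 0  0  0  0  2
16  0  0  0 64
32 64  8 16  8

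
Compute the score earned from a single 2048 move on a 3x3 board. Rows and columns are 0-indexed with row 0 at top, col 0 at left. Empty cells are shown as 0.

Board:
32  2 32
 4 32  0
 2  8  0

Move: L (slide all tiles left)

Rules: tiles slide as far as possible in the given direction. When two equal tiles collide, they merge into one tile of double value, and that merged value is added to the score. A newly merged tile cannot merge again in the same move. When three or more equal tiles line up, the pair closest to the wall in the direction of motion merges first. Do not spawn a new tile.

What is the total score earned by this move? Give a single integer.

Slide left:
row 0: [32, 2, 32] -> [32, 2, 32]  score +0 (running 0)
row 1: [4, 32, 0] -> [4, 32, 0]  score +0 (running 0)
row 2: [2, 8, 0] -> [2, 8, 0]  score +0 (running 0)
Board after move:
32  2 32
 4 32  0
 2  8  0

Answer: 0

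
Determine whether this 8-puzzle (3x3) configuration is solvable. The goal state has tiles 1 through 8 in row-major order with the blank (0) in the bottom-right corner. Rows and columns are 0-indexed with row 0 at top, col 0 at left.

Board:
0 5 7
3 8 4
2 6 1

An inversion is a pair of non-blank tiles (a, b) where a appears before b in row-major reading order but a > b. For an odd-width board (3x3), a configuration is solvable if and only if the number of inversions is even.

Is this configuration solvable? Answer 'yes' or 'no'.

Answer: no

Derivation:
Inversions (pairs i<j in row-major order where tile[i] > tile[j] > 0): 19
19 is odd, so the puzzle is not solvable.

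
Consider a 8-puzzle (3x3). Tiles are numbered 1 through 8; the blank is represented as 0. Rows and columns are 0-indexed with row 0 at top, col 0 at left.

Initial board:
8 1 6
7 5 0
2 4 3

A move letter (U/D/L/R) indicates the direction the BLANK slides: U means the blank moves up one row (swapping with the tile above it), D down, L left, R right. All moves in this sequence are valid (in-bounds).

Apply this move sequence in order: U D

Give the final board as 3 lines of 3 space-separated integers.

Answer: 8 1 6
7 5 0
2 4 3

Derivation:
After move 1 (U):
8 1 0
7 5 6
2 4 3

After move 2 (D):
8 1 6
7 5 0
2 4 3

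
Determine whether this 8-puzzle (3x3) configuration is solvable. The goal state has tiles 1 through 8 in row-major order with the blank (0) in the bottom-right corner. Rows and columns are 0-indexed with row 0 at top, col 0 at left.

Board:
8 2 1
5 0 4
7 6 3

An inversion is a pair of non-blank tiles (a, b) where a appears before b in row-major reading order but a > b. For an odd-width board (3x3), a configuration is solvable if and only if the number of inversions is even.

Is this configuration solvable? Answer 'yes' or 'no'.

Inversions (pairs i<j in row-major order where tile[i] > tile[j] > 0): 14
14 is even, so the puzzle is solvable.

Answer: yes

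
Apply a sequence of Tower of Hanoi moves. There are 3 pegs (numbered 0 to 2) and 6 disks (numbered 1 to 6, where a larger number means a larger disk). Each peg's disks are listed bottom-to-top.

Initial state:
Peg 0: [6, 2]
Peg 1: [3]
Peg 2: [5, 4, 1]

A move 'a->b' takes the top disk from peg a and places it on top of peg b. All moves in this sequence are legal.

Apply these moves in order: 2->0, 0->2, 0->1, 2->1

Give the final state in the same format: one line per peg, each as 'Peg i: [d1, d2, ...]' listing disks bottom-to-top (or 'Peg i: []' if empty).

After move 1 (2->0):
Peg 0: [6, 2, 1]
Peg 1: [3]
Peg 2: [5, 4]

After move 2 (0->2):
Peg 0: [6, 2]
Peg 1: [3]
Peg 2: [5, 4, 1]

After move 3 (0->1):
Peg 0: [6]
Peg 1: [3, 2]
Peg 2: [5, 4, 1]

After move 4 (2->1):
Peg 0: [6]
Peg 1: [3, 2, 1]
Peg 2: [5, 4]

Answer: Peg 0: [6]
Peg 1: [3, 2, 1]
Peg 2: [5, 4]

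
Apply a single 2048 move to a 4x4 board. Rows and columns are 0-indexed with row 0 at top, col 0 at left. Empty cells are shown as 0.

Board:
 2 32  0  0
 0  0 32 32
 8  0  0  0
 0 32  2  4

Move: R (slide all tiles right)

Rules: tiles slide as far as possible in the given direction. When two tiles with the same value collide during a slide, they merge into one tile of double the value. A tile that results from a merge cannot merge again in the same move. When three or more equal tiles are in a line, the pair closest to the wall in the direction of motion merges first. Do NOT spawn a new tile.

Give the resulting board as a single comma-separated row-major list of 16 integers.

Answer: 0, 0, 2, 32, 0, 0, 0, 64, 0, 0, 0, 8, 0, 32, 2, 4

Derivation:
Slide right:
row 0: [2, 32, 0, 0] -> [0, 0, 2, 32]
row 1: [0, 0, 32, 32] -> [0, 0, 0, 64]
row 2: [8, 0, 0, 0] -> [0, 0, 0, 8]
row 3: [0, 32, 2, 4] -> [0, 32, 2, 4]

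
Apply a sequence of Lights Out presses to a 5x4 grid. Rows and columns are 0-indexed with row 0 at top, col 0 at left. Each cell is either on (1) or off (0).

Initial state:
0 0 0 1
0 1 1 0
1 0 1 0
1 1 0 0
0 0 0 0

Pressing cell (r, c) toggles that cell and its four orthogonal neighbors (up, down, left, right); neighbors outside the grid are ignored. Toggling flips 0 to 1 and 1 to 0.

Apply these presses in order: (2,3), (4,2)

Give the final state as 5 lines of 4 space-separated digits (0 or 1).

Answer: 0 0 0 1
0 1 1 1
1 0 0 1
1 1 1 1
0 1 1 1

Derivation:
After press 1 at (2,3):
0 0 0 1
0 1 1 1
1 0 0 1
1 1 0 1
0 0 0 0

After press 2 at (4,2):
0 0 0 1
0 1 1 1
1 0 0 1
1 1 1 1
0 1 1 1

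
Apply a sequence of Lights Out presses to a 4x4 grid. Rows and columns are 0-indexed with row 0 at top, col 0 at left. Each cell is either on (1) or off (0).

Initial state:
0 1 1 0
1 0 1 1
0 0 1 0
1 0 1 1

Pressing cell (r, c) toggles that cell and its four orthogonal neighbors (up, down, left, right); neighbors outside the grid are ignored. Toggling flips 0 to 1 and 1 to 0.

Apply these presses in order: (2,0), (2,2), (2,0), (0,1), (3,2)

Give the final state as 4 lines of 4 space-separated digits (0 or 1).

After press 1 at (2,0):
0 1 1 0
0 0 1 1
1 1 1 0
0 0 1 1

After press 2 at (2,2):
0 1 1 0
0 0 0 1
1 0 0 1
0 0 0 1

After press 3 at (2,0):
0 1 1 0
1 0 0 1
0 1 0 1
1 0 0 1

After press 4 at (0,1):
1 0 0 0
1 1 0 1
0 1 0 1
1 0 0 1

After press 5 at (3,2):
1 0 0 0
1 1 0 1
0 1 1 1
1 1 1 0

Answer: 1 0 0 0
1 1 0 1
0 1 1 1
1 1 1 0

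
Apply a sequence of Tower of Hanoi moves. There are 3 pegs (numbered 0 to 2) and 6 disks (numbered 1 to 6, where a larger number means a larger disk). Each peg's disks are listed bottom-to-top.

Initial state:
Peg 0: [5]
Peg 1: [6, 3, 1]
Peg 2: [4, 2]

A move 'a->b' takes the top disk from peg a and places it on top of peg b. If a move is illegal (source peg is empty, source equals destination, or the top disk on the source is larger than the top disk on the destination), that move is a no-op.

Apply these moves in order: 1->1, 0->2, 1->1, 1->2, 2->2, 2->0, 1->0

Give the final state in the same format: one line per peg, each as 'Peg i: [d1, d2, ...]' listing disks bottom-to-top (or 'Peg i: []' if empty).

After move 1 (1->1):
Peg 0: [5]
Peg 1: [6, 3, 1]
Peg 2: [4, 2]

After move 2 (0->2):
Peg 0: [5]
Peg 1: [6, 3, 1]
Peg 2: [4, 2]

After move 3 (1->1):
Peg 0: [5]
Peg 1: [6, 3, 1]
Peg 2: [4, 2]

After move 4 (1->2):
Peg 0: [5]
Peg 1: [6, 3]
Peg 2: [4, 2, 1]

After move 5 (2->2):
Peg 0: [5]
Peg 1: [6, 3]
Peg 2: [4, 2, 1]

After move 6 (2->0):
Peg 0: [5, 1]
Peg 1: [6, 3]
Peg 2: [4, 2]

After move 7 (1->0):
Peg 0: [5, 1]
Peg 1: [6, 3]
Peg 2: [4, 2]

Answer: Peg 0: [5, 1]
Peg 1: [6, 3]
Peg 2: [4, 2]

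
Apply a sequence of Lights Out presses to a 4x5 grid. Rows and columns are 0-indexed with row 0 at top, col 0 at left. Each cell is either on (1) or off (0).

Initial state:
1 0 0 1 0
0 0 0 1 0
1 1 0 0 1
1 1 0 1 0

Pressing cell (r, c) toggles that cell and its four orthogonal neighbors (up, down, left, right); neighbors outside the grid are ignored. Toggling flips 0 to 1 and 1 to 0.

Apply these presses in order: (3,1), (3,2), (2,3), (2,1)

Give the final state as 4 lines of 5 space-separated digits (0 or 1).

Answer: 1 0 0 1 0
0 1 0 0 0
0 1 1 1 0
0 0 0 1 0

Derivation:
After press 1 at (3,1):
1 0 0 1 0
0 0 0 1 0
1 0 0 0 1
0 0 1 1 0

After press 2 at (3,2):
1 0 0 1 0
0 0 0 1 0
1 0 1 0 1
0 1 0 0 0

After press 3 at (2,3):
1 0 0 1 0
0 0 0 0 0
1 0 0 1 0
0 1 0 1 0

After press 4 at (2,1):
1 0 0 1 0
0 1 0 0 0
0 1 1 1 0
0 0 0 1 0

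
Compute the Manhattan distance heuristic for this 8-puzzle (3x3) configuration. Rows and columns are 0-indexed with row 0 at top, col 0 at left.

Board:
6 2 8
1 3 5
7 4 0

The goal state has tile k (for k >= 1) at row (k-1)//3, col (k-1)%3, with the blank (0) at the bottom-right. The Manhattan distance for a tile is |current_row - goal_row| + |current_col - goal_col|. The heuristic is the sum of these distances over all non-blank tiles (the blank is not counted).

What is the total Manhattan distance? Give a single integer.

Answer: 12

Derivation:
Tile 6: at (0,0), goal (1,2), distance |0-1|+|0-2| = 3
Tile 2: at (0,1), goal (0,1), distance |0-0|+|1-1| = 0
Tile 8: at (0,2), goal (2,1), distance |0-2|+|2-1| = 3
Tile 1: at (1,0), goal (0,0), distance |1-0|+|0-0| = 1
Tile 3: at (1,1), goal (0,2), distance |1-0|+|1-2| = 2
Tile 5: at (1,2), goal (1,1), distance |1-1|+|2-1| = 1
Tile 7: at (2,0), goal (2,0), distance |2-2|+|0-0| = 0
Tile 4: at (2,1), goal (1,0), distance |2-1|+|1-0| = 2
Sum: 3 + 0 + 3 + 1 + 2 + 1 + 0 + 2 = 12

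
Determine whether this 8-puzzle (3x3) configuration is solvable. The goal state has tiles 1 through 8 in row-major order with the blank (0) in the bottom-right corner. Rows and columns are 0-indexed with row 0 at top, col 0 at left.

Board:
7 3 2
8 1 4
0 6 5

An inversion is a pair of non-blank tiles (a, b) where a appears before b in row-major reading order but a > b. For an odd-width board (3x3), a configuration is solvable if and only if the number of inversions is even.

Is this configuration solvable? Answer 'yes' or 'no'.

Answer: yes

Derivation:
Inversions (pairs i<j in row-major order where tile[i] > tile[j] > 0): 14
14 is even, so the puzzle is solvable.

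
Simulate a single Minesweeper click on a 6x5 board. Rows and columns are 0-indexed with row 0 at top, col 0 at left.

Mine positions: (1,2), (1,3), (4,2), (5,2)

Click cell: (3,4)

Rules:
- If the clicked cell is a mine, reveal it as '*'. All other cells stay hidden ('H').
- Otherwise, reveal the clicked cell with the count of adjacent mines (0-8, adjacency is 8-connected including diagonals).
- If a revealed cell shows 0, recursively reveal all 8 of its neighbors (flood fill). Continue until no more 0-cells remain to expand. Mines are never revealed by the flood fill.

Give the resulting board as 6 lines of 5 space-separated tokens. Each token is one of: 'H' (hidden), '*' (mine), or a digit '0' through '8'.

H H H H H
H H H H H
H H H 2 1
H H H 1 0
H H H 2 0
H H H 2 0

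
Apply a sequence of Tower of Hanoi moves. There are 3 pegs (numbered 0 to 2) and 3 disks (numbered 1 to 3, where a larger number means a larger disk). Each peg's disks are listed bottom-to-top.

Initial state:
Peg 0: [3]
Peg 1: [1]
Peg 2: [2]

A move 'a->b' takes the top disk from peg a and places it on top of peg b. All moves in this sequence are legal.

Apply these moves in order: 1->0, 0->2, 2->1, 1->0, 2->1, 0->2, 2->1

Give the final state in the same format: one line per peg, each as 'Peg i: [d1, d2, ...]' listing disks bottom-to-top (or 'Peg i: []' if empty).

Answer: Peg 0: [3]
Peg 1: [2, 1]
Peg 2: []

Derivation:
After move 1 (1->0):
Peg 0: [3, 1]
Peg 1: []
Peg 2: [2]

After move 2 (0->2):
Peg 0: [3]
Peg 1: []
Peg 2: [2, 1]

After move 3 (2->1):
Peg 0: [3]
Peg 1: [1]
Peg 2: [2]

After move 4 (1->0):
Peg 0: [3, 1]
Peg 1: []
Peg 2: [2]

After move 5 (2->1):
Peg 0: [3, 1]
Peg 1: [2]
Peg 2: []

After move 6 (0->2):
Peg 0: [3]
Peg 1: [2]
Peg 2: [1]

After move 7 (2->1):
Peg 0: [3]
Peg 1: [2, 1]
Peg 2: []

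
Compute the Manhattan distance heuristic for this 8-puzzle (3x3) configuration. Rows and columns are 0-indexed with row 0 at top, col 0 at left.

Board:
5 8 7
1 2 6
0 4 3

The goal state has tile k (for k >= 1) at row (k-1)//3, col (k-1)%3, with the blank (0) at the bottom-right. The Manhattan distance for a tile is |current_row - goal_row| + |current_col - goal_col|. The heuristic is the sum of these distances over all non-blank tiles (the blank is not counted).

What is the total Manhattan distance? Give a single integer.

Tile 5: (0,0)->(1,1) = 2
Tile 8: (0,1)->(2,1) = 2
Tile 7: (0,2)->(2,0) = 4
Tile 1: (1,0)->(0,0) = 1
Tile 2: (1,1)->(0,1) = 1
Tile 6: (1,2)->(1,2) = 0
Tile 4: (2,1)->(1,0) = 2
Tile 3: (2,2)->(0,2) = 2
Sum: 2 + 2 + 4 + 1 + 1 + 0 + 2 + 2 = 14

Answer: 14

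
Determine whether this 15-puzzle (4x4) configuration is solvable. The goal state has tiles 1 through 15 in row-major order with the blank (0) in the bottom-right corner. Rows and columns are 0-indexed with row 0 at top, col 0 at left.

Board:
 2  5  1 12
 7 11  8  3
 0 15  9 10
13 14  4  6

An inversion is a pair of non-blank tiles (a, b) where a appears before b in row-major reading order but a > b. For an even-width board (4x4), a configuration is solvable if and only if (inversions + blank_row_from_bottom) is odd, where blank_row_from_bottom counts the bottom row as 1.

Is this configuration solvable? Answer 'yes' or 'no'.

Inversions: 38
Blank is in row 2 (0-indexed from top), which is row 2 counting from the bottom (bottom = 1).
38 + 2 = 40, which is even, so the puzzle is not solvable.

Answer: no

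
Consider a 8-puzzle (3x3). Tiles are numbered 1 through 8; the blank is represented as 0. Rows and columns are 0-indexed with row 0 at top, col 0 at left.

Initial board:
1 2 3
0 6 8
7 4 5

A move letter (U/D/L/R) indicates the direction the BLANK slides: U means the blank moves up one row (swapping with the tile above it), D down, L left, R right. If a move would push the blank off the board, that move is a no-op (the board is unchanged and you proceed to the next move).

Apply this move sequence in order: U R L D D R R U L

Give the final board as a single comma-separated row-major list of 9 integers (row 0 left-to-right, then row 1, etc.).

After move 1 (U):
0 2 3
1 6 8
7 4 5

After move 2 (R):
2 0 3
1 6 8
7 4 5

After move 3 (L):
0 2 3
1 6 8
7 4 5

After move 4 (D):
1 2 3
0 6 8
7 4 5

After move 5 (D):
1 2 3
7 6 8
0 4 5

After move 6 (R):
1 2 3
7 6 8
4 0 5

After move 7 (R):
1 2 3
7 6 8
4 5 0

After move 8 (U):
1 2 3
7 6 0
4 5 8

After move 9 (L):
1 2 3
7 0 6
4 5 8

Answer: 1, 2, 3, 7, 0, 6, 4, 5, 8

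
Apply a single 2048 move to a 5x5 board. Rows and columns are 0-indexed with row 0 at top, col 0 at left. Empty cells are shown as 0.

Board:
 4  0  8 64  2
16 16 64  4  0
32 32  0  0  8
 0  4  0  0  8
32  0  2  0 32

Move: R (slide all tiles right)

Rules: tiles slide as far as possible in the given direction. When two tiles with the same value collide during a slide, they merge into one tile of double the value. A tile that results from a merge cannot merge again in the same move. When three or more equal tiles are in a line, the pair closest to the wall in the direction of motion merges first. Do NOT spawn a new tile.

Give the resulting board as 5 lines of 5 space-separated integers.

Answer:  0  4  8 64  2
 0  0 32 64  4
 0  0  0 64  8
 0  0  0  4  8
 0  0 32  2 32

Derivation:
Slide right:
row 0: [4, 0, 8, 64, 2] -> [0, 4, 8, 64, 2]
row 1: [16, 16, 64, 4, 0] -> [0, 0, 32, 64, 4]
row 2: [32, 32, 0, 0, 8] -> [0, 0, 0, 64, 8]
row 3: [0, 4, 0, 0, 8] -> [0, 0, 0, 4, 8]
row 4: [32, 0, 2, 0, 32] -> [0, 0, 32, 2, 32]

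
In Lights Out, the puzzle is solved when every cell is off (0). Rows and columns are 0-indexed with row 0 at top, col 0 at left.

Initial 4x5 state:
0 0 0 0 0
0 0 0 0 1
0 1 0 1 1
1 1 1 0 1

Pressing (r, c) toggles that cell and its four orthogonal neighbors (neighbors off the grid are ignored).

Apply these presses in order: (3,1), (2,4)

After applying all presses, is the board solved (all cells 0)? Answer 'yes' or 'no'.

After press 1 at (3,1):
0 0 0 0 0
0 0 0 0 1
0 0 0 1 1
0 0 0 0 1

After press 2 at (2,4):
0 0 0 0 0
0 0 0 0 0
0 0 0 0 0
0 0 0 0 0

Lights still on: 0

Answer: yes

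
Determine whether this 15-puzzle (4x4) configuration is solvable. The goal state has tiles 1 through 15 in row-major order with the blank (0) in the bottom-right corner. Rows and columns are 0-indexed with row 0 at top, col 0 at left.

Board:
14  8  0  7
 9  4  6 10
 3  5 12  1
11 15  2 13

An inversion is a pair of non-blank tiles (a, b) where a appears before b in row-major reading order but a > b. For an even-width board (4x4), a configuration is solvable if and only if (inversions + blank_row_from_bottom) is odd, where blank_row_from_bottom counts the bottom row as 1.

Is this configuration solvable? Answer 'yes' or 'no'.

Inversions: 53
Blank is in row 0 (0-indexed from top), which is row 4 counting from the bottom (bottom = 1).
53 + 4 = 57, which is odd, so the puzzle is solvable.

Answer: yes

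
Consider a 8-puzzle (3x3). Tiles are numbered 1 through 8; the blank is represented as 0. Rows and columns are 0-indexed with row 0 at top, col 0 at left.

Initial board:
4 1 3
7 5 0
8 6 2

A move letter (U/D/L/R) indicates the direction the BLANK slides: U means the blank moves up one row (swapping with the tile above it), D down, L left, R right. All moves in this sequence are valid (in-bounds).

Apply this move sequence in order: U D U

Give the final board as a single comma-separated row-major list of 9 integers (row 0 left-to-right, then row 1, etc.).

After move 1 (U):
4 1 0
7 5 3
8 6 2

After move 2 (D):
4 1 3
7 5 0
8 6 2

After move 3 (U):
4 1 0
7 5 3
8 6 2

Answer: 4, 1, 0, 7, 5, 3, 8, 6, 2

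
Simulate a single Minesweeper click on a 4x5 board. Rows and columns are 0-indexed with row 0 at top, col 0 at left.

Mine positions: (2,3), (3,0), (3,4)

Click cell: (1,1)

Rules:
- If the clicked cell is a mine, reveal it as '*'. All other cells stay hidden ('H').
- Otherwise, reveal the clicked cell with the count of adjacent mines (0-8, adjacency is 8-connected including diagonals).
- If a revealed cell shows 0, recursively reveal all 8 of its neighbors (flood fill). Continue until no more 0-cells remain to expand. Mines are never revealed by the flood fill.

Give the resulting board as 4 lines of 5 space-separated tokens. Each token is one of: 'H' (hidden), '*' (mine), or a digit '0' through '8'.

0 0 0 0 0
0 0 1 1 1
1 1 1 H H
H H H H H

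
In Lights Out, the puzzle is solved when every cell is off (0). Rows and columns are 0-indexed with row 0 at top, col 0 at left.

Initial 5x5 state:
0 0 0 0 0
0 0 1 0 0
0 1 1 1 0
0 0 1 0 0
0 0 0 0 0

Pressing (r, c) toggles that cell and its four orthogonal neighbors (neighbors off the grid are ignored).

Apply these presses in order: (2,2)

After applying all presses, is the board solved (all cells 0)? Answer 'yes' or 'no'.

Answer: yes

Derivation:
After press 1 at (2,2):
0 0 0 0 0
0 0 0 0 0
0 0 0 0 0
0 0 0 0 0
0 0 0 0 0

Lights still on: 0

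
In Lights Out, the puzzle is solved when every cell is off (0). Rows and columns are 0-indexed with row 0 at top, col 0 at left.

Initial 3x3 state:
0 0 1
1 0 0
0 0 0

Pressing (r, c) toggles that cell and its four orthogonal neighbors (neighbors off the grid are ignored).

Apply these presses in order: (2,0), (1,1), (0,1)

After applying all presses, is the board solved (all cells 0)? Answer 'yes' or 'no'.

Answer: no

Derivation:
After press 1 at (2,0):
0 0 1
0 0 0
1 1 0

After press 2 at (1,1):
0 1 1
1 1 1
1 0 0

After press 3 at (0,1):
1 0 0
1 0 1
1 0 0

Lights still on: 4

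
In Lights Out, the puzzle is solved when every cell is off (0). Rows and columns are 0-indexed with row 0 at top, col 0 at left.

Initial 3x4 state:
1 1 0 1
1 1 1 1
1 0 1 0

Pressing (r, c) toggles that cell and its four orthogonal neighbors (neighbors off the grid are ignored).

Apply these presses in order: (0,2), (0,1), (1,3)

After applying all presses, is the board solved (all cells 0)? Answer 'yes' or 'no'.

Answer: no

Derivation:
After press 1 at (0,2):
1 0 1 0
1 1 0 1
1 0 1 0

After press 2 at (0,1):
0 1 0 0
1 0 0 1
1 0 1 0

After press 3 at (1,3):
0 1 0 1
1 0 1 0
1 0 1 1

Lights still on: 7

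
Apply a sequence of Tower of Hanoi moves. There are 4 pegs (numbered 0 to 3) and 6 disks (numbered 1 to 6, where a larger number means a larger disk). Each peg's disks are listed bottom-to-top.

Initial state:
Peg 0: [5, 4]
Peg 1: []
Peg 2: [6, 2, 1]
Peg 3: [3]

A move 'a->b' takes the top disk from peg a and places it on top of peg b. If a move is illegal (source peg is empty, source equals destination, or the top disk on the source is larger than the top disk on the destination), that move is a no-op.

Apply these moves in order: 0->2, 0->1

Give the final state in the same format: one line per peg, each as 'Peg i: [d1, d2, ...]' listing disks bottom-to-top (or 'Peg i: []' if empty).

After move 1 (0->2):
Peg 0: [5, 4]
Peg 1: []
Peg 2: [6, 2, 1]
Peg 3: [3]

After move 2 (0->1):
Peg 0: [5]
Peg 1: [4]
Peg 2: [6, 2, 1]
Peg 3: [3]

Answer: Peg 0: [5]
Peg 1: [4]
Peg 2: [6, 2, 1]
Peg 3: [3]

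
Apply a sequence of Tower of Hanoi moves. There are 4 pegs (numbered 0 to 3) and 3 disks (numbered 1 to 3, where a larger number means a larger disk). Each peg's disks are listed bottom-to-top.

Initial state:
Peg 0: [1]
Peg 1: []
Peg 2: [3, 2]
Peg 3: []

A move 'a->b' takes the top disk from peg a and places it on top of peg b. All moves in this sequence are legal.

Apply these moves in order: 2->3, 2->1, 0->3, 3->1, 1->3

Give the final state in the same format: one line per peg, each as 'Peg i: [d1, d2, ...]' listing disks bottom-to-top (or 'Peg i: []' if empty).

After move 1 (2->3):
Peg 0: [1]
Peg 1: []
Peg 2: [3]
Peg 3: [2]

After move 2 (2->1):
Peg 0: [1]
Peg 1: [3]
Peg 2: []
Peg 3: [2]

After move 3 (0->3):
Peg 0: []
Peg 1: [3]
Peg 2: []
Peg 3: [2, 1]

After move 4 (3->1):
Peg 0: []
Peg 1: [3, 1]
Peg 2: []
Peg 3: [2]

After move 5 (1->3):
Peg 0: []
Peg 1: [3]
Peg 2: []
Peg 3: [2, 1]

Answer: Peg 0: []
Peg 1: [3]
Peg 2: []
Peg 3: [2, 1]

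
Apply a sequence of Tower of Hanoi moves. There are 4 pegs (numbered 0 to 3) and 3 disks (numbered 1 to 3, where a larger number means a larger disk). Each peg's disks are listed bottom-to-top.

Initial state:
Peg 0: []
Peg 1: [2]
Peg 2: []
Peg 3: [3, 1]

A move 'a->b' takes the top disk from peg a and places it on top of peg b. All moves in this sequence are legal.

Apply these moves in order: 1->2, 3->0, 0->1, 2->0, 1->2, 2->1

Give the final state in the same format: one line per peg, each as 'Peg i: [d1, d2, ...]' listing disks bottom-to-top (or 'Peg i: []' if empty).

Answer: Peg 0: [2]
Peg 1: [1]
Peg 2: []
Peg 3: [3]

Derivation:
After move 1 (1->2):
Peg 0: []
Peg 1: []
Peg 2: [2]
Peg 3: [3, 1]

After move 2 (3->0):
Peg 0: [1]
Peg 1: []
Peg 2: [2]
Peg 3: [3]

After move 3 (0->1):
Peg 0: []
Peg 1: [1]
Peg 2: [2]
Peg 3: [3]

After move 4 (2->0):
Peg 0: [2]
Peg 1: [1]
Peg 2: []
Peg 3: [3]

After move 5 (1->2):
Peg 0: [2]
Peg 1: []
Peg 2: [1]
Peg 3: [3]

After move 6 (2->1):
Peg 0: [2]
Peg 1: [1]
Peg 2: []
Peg 3: [3]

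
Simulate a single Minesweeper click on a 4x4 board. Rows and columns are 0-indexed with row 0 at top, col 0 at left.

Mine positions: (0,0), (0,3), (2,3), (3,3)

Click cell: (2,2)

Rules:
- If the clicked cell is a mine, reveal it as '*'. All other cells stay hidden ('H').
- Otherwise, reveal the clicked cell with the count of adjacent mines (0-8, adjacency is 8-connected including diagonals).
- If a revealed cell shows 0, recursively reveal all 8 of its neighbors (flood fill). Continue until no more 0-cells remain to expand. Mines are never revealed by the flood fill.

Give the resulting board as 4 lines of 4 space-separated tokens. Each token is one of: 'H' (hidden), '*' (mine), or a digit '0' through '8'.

H H H H
H H H H
H H 2 H
H H H H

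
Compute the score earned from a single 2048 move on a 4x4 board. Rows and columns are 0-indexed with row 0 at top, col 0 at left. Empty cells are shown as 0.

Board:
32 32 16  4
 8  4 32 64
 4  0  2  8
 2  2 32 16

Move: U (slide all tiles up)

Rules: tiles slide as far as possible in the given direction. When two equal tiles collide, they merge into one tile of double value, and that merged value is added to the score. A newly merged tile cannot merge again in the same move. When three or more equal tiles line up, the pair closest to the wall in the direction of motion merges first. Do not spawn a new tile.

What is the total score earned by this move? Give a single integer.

Slide up:
col 0: [32, 8, 4, 2] -> [32, 8, 4, 2]  score +0 (running 0)
col 1: [32, 4, 0, 2] -> [32, 4, 2, 0]  score +0 (running 0)
col 2: [16, 32, 2, 32] -> [16, 32, 2, 32]  score +0 (running 0)
col 3: [4, 64, 8, 16] -> [4, 64, 8, 16]  score +0 (running 0)
Board after move:
32 32 16  4
 8  4 32 64
 4  2  2  8
 2  0 32 16

Answer: 0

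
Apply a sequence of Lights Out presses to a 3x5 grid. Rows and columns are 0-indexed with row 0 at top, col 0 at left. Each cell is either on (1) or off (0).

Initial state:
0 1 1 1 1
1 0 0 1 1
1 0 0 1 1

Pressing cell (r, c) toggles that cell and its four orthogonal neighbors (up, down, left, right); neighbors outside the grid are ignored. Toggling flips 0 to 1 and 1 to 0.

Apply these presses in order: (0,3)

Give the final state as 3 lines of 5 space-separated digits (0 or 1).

Answer: 0 1 0 0 0
1 0 0 0 1
1 0 0 1 1

Derivation:
After press 1 at (0,3):
0 1 0 0 0
1 0 0 0 1
1 0 0 1 1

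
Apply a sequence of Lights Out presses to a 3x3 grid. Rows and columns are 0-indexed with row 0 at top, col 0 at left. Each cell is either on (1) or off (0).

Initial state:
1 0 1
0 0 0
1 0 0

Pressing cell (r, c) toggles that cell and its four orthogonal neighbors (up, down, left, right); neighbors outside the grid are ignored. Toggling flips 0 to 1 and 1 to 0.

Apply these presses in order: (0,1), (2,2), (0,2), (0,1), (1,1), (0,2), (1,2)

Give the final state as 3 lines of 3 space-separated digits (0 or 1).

After press 1 at (0,1):
0 1 0
0 1 0
1 0 0

After press 2 at (2,2):
0 1 0
0 1 1
1 1 1

After press 3 at (0,2):
0 0 1
0 1 0
1 1 1

After press 4 at (0,1):
1 1 0
0 0 0
1 1 1

After press 5 at (1,1):
1 0 0
1 1 1
1 0 1

After press 6 at (0,2):
1 1 1
1 1 0
1 0 1

After press 7 at (1,2):
1 1 0
1 0 1
1 0 0

Answer: 1 1 0
1 0 1
1 0 0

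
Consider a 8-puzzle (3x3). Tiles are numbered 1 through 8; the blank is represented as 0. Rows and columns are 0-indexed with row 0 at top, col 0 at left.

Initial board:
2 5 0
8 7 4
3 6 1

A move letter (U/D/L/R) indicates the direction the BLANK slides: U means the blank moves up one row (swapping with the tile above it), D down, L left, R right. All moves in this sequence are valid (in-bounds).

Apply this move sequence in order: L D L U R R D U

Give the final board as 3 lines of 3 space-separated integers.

Answer: 7 5 0
2 8 4
3 6 1

Derivation:
After move 1 (L):
2 0 5
8 7 4
3 6 1

After move 2 (D):
2 7 5
8 0 4
3 6 1

After move 3 (L):
2 7 5
0 8 4
3 6 1

After move 4 (U):
0 7 5
2 8 4
3 6 1

After move 5 (R):
7 0 5
2 8 4
3 6 1

After move 6 (R):
7 5 0
2 8 4
3 6 1

After move 7 (D):
7 5 4
2 8 0
3 6 1

After move 8 (U):
7 5 0
2 8 4
3 6 1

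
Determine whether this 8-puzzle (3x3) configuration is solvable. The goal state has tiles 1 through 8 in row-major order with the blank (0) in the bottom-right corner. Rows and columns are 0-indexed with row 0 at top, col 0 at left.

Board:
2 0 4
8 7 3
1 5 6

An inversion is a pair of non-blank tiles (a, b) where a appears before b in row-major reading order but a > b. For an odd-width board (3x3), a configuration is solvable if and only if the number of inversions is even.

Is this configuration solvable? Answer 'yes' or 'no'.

Answer: no

Derivation:
Inversions (pairs i<j in row-major order where tile[i] > tile[j] > 0): 13
13 is odd, so the puzzle is not solvable.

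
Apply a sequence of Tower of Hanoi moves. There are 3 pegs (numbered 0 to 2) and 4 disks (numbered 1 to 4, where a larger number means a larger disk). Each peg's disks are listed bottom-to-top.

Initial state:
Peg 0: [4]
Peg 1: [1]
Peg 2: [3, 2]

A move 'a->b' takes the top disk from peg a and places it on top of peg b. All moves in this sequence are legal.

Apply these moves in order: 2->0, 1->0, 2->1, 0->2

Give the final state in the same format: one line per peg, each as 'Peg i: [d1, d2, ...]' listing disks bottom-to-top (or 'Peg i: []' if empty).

Answer: Peg 0: [4, 2]
Peg 1: [3]
Peg 2: [1]

Derivation:
After move 1 (2->0):
Peg 0: [4, 2]
Peg 1: [1]
Peg 2: [3]

After move 2 (1->0):
Peg 0: [4, 2, 1]
Peg 1: []
Peg 2: [3]

After move 3 (2->1):
Peg 0: [4, 2, 1]
Peg 1: [3]
Peg 2: []

After move 4 (0->2):
Peg 0: [4, 2]
Peg 1: [3]
Peg 2: [1]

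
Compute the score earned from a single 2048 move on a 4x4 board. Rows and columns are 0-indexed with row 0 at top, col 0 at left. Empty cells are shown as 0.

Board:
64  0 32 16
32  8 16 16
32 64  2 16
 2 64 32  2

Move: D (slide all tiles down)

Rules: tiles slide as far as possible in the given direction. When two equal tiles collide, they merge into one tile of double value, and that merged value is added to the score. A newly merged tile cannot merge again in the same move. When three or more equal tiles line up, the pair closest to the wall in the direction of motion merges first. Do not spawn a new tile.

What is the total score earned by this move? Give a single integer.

Answer: 224

Derivation:
Slide down:
col 0: [64, 32, 32, 2] -> [0, 64, 64, 2]  score +64 (running 64)
col 1: [0, 8, 64, 64] -> [0, 0, 8, 128]  score +128 (running 192)
col 2: [32, 16, 2, 32] -> [32, 16, 2, 32]  score +0 (running 192)
col 3: [16, 16, 16, 2] -> [0, 16, 32, 2]  score +32 (running 224)
Board after move:
  0   0  32   0
 64   0  16  16
 64   8   2  32
  2 128  32   2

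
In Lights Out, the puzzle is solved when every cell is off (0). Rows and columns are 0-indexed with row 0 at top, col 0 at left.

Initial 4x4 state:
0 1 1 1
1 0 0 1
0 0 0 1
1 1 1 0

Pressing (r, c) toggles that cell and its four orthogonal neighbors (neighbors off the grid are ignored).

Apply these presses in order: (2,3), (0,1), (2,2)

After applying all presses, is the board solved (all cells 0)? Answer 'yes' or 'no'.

Answer: no

Derivation:
After press 1 at (2,3):
0 1 1 1
1 0 0 0
0 0 1 0
1 1 1 1

After press 2 at (0,1):
1 0 0 1
1 1 0 0
0 0 1 0
1 1 1 1

After press 3 at (2,2):
1 0 0 1
1 1 1 0
0 1 0 1
1 1 0 1

Lights still on: 10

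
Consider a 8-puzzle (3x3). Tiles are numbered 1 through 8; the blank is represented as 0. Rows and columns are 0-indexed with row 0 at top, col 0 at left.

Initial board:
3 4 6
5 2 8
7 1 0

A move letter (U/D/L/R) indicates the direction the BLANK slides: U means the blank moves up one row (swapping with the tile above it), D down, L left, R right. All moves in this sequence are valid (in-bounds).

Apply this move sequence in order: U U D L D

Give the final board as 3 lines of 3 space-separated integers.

Answer: 3 4 6
5 1 2
7 0 8

Derivation:
After move 1 (U):
3 4 6
5 2 0
7 1 8

After move 2 (U):
3 4 0
5 2 6
7 1 8

After move 3 (D):
3 4 6
5 2 0
7 1 8

After move 4 (L):
3 4 6
5 0 2
7 1 8

After move 5 (D):
3 4 6
5 1 2
7 0 8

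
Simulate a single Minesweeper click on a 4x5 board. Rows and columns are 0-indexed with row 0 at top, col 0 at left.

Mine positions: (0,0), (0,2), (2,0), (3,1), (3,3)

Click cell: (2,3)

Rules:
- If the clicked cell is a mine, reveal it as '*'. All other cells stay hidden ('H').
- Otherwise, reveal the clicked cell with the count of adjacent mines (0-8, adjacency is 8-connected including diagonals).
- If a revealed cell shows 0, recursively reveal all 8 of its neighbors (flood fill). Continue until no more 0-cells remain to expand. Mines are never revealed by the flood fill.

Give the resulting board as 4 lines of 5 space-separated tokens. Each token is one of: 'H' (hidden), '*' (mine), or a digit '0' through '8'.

H H H H H
H H H H H
H H H 1 H
H H H H H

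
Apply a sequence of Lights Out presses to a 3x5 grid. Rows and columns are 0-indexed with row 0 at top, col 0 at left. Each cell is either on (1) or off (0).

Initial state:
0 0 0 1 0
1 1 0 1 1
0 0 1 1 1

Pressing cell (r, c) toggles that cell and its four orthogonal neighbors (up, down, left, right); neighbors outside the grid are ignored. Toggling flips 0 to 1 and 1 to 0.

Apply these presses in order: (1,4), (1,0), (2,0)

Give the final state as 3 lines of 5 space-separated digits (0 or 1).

After press 1 at (1,4):
0 0 0 1 1
1 1 0 0 0
0 0 1 1 0

After press 2 at (1,0):
1 0 0 1 1
0 0 0 0 0
1 0 1 1 0

After press 3 at (2,0):
1 0 0 1 1
1 0 0 0 0
0 1 1 1 0

Answer: 1 0 0 1 1
1 0 0 0 0
0 1 1 1 0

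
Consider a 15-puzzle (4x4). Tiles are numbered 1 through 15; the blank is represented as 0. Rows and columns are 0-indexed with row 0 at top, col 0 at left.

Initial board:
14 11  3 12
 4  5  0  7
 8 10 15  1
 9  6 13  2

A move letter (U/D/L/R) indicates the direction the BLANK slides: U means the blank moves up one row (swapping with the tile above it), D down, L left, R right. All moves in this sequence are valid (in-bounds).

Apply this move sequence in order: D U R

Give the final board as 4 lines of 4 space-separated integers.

Answer: 14 11  3 12
 4  5  7  0
 8 10 15  1
 9  6 13  2

Derivation:
After move 1 (D):
14 11  3 12
 4  5 15  7
 8 10  0  1
 9  6 13  2

After move 2 (U):
14 11  3 12
 4  5  0  7
 8 10 15  1
 9  6 13  2

After move 3 (R):
14 11  3 12
 4  5  7  0
 8 10 15  1
 9  6 13  2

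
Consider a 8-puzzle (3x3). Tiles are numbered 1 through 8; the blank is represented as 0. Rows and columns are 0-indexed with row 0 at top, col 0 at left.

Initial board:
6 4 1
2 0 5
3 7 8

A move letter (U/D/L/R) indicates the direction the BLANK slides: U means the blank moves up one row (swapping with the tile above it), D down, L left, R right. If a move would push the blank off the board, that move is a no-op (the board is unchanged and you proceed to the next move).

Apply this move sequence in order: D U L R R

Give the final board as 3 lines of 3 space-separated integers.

Answer: 6 4 1
2 5 0
3 7 8

Derivation:
After move 1 (D):
6 4 1
2 7 5
3 0 8

After move 2 (U):
6 4 1
2 0 5
3 7 8

After move 3 (L):
6 4 1
0 2 5
3 7 8

After move 4 (R):
6 4 1
2 0 5
3 7 8

After move 5 (R):
6 4 1
2 5 0
3 7 8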